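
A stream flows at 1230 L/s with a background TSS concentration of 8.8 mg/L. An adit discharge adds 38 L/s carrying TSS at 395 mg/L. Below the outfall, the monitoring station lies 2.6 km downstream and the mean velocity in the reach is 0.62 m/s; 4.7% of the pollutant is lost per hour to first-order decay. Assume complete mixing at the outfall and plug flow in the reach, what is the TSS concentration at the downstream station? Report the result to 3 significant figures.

Flow-weighted average: C = (1230·8.800 + 38.00·395.0) / 1268 = 25830/1268 = 20.37 mg/L.
Travel time t = 2.6·1000 / 0.62 = 4194 s = 1.165 h.
4.7%/h lost → k = −ln(1 − 0.047) = 0.04814 h⁻¹.
Applying C = C₀e^(−kt): 20.37 × 0.9455 = 19.26 mg/L.

19.3 mg/L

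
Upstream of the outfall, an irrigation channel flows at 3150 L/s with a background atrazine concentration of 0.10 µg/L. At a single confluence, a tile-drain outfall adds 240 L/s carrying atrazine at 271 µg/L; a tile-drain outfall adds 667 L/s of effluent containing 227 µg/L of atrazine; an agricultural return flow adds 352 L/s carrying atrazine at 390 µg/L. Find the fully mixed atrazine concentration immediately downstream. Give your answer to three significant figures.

80.3 µg/L

Mixed concentration C = ΣQC/ΣQ = (3150·0.1000 + 240.0·271.0 + 667.0·227.0 + 352.0·390.0) / 4409 = 354000/4409 = 80.30 µg/L.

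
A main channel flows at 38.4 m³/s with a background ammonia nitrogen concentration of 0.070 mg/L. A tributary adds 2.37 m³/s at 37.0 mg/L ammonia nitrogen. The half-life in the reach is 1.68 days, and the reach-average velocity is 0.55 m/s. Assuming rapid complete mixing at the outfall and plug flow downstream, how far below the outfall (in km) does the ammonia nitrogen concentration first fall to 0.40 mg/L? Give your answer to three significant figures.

Mixed concentration C = ΣQC/ΣQ = (38.40·0.07000 + 2.370·37.00) / 40.77 = 90.38/40.77 = 2.217 mg/L.
Half-life 1.68 d → k = ln 2 / 1.68 = 0.4126 d⁻¹.
Set 2.217·exp(−k·t) = 0.40 → t = ln(2.217/0.40)/k = 358600 s = 99.61 h.
Distance = v·t = 0.55·358600 = 197200 m = 197.2 km.

197 km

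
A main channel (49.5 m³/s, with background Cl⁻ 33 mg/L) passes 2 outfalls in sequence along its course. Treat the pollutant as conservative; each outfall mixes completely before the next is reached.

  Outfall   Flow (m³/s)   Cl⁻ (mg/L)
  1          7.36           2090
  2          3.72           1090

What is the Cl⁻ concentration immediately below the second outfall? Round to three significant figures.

Below outfall 1: Q → 56.86 m³/s, C = (49.50·33.00 + 7.360·2090)/56.86 = 299.3 mg/L.
Below outfall 2: Q → 60.58 m³/s, C = (56.86·299.3 + 3.720·1090)/60.58 = 347.8 mg/L.

348 mg/L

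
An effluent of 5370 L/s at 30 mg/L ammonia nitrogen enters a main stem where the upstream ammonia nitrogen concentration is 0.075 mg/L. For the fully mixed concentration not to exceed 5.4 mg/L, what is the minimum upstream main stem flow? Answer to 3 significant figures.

24800 L/s

Set C_mix = 5.4: (Q·0.07500 + 5370·30.00) / (Q + 5370) = 5.4
→ Q = 5370·(30.00 − 5.4)/(5.4 − 0.07500) = 24810 L/s.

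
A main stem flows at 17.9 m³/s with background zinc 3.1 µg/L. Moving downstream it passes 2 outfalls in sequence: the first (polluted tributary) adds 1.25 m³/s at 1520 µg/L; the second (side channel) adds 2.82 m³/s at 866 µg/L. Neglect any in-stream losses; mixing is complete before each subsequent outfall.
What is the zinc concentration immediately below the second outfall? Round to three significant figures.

200 µg/L

Below outfall 1: Q → 19.15 m³/s, C = (17.90·3.100 + 1.250·1520)/19.15 = 102.1 µg/L.
Below outfall 2: Q → 21.97 m³/s, C = (19.15·102.1 + 2.820·866.0)/21.97 = 200.2 µg/L.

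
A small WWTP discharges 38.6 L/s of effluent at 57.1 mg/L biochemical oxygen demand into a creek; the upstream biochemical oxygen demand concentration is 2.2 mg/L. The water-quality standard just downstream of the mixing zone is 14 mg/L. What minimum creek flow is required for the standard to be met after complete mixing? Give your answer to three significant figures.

Set C_mix = 14: (Q·2.200 + 38.60·57.10) / (Q + 38.60) = 14
→ Q = 38.60·(57.10 − 14)/(14 − 2.200) = 141.0 L/s.

141 L/s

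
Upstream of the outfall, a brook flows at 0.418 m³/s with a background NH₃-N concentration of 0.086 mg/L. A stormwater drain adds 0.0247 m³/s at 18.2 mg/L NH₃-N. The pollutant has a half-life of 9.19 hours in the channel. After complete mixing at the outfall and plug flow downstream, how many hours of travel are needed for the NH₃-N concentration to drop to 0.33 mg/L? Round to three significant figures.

15.9 h

Mass balance: C = (0.4180·0.08600 + 0.02470·18.20) / 0.4427 = 0.4855/0.4427 = 1.097 mg/L.
Half-life 9.19 h → k = ln 2 / 9.19 = 0.07542 h⁻¹ = 1.810 d⁻¹.
1.097·exp(−k·t) = 0.33 → t = ln(1.097/0.33)/k = 57320 s = 15.92 h.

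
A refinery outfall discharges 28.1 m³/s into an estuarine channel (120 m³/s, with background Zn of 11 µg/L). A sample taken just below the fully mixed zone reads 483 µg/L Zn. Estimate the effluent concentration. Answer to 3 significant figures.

2500 µg/L

Mass balance: 120.0·11.00 + 28.10·Cₑ = 148.1·483.0
→ Cₑ = (148.1·483.0 − 120.0·11.00) / 28.10 = 2499 µg/L.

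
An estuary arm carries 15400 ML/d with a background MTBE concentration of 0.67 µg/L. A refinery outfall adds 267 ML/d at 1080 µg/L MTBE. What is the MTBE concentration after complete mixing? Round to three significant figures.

Flow-weighted average: C = (15400·0.6700 + 267.0·1080) / 15670 = 298700/15670 = 19.06 µg/L.

19.1 µg/L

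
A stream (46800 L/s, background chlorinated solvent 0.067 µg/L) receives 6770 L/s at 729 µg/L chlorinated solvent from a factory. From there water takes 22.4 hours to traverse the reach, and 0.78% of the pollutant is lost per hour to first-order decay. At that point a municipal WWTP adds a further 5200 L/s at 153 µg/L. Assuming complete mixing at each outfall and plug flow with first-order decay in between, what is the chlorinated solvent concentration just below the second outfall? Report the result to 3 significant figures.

After mixing, C = (46800·0.06700 + 6770·729.0) / 53570 = 4938000/53570 = 92.19 µg/L; combined flow 53570 L/s.
0.78%/h lost → k = −ln(1 − 0.0078) = 0.007831 h⁻¹.
First-order decay: C = 92.19·exp(−k·t) = 92.19·0.8391 = 77.36 µg/L.
At the second outfall, C = (53570·77.36 + 5200·153.0) / (53570 + 5200) = 84.05 µg/L.

84.0 µg/L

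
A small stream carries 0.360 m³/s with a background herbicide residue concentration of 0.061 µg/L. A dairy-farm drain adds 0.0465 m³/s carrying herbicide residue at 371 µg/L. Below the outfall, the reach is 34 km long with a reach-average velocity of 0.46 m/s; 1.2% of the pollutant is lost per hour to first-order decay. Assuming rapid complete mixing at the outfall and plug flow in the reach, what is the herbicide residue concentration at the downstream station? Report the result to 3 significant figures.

33.2 µg/L

Mass balance: C = (0.3600·0.06100 + 0.04650·371.0) / 0.4065 = 17.27/0.4065 = 42.49 µg/L.
Travel time t = 34·1000 / 0.46 = 73910 s = 20.53 h.
1.2%/h lost → k = −ln(1 − 0.012) = 0.01207 h⁻¹.
After decay, C = 42.49 × e^(−kt) = 42.49 × 0.7805 = 33.16 µg/L.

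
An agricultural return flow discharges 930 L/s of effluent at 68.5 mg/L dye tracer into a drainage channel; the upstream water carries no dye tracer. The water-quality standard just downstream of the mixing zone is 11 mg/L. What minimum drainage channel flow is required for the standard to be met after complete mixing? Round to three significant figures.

Set C_mix = 11: (Q·0 + 930.0·68.50) / (Q + 930.0) = 11
→ Q = 930.0·(68.50 − 11)/(11 − 0) = 4861 L/s.

4860 L/s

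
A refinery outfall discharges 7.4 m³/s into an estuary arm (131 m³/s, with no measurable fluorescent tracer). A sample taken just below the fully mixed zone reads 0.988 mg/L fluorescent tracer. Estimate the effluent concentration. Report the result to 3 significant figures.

Mass balance: 131.0·0 + 7.400·Cₑ = 138.4·0.9880
→ Cₑ = (138.4·0.9880 − 131.0·0) / 7.400 = 18.48 mg/L.

18.5 mg/L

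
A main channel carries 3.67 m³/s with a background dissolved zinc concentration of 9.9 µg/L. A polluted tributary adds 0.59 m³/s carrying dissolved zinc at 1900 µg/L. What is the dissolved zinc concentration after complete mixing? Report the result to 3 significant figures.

272 µg/L

After mixing, C = (3.670·9.900 + 0.5900·1900) / 4.260 = 1157/4.260 = 271.7 µg/L.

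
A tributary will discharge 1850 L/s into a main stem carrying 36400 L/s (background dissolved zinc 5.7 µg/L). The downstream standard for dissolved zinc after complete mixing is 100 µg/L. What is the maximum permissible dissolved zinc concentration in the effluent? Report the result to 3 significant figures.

At the limit, (Qr·Cr + Qe·Cₑ)/(Qr + Qe) = 100:
Cₑ = (38250·100 − 36400·5.700) / 1850 = 1955 µg/L.

1960 µg/L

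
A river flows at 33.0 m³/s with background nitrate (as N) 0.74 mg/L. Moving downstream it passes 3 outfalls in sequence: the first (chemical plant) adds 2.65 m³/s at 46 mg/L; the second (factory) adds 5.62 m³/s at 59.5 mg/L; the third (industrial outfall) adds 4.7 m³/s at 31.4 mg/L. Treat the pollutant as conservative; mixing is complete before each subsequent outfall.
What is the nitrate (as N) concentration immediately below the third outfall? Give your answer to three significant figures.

13.7 mg/L

Outfall 1: combined Q = 35.65 m³/s; C = (33.00·0.7400 + 2.650·46.00)/35.65 = 4.104 mg/L.
Outfall 2: combined Q = 41.27 m³/s; C = (35.65·4.104 + 5.620·59.50)/41.27 = 11.65 mg/L.
Outfall 3: combined Q = 45.97 m³/s; C = (41.27·11.65 + 4.700·31.40)/45.97 = 13.67 mg/L.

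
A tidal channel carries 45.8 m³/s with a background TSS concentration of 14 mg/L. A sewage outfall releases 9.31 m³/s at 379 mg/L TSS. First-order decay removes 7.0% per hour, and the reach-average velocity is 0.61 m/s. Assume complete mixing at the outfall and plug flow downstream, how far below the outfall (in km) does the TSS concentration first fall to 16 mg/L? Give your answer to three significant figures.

47.0 km

Flow-weighted average: C = (45.80·14.00 + 9.310·379.0) / 55.11 = 4170/55.11 = 75.66 mg/L.
7.0%/h lost → k = −ln(1 − 0.07) = 0.07257 h⁻¹.
Set 75.66·exp(−k·t) = 16 → t = ln(75.66/16)/k = 77070 s = 21.41 h.
Distance = v·t = 0.61·77070 = 47010 m = 47.01 km.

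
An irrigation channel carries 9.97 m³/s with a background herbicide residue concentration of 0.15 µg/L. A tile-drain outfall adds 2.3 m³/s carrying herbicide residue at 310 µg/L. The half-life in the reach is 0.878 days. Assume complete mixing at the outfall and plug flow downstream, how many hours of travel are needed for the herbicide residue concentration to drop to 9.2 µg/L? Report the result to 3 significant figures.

Mass balance: C = (9.970·0.1500 + 2.300·310.0) / 12.27 = 714.5/12.27 = 58.23 µg/L.
Half-life 0.878 d → k = ln 2 / 0.878 = 0.7895 d⁻¹.
58.23·exp(−k·t) = 9.2 → t = ln(58.23/9.2)/k = 201900 s = 56.10 h.

56.1 h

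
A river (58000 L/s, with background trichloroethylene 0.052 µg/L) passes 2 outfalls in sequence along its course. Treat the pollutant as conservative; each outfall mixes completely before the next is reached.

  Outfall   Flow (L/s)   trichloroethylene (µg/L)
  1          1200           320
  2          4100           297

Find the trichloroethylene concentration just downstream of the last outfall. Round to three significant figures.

After outfall 1: Q = 58000 + 1200 = 59200 L/s; C = (58000·0.05200 + 1200·320.0)/59200 = 6.537 µg/L.
After outfall 2: Q = 59200 + 4100 = 63300 L/s; C = (59200·6.537 + 4100·297.0)/63300 = 25.35 µg/L.

25.4 µg/L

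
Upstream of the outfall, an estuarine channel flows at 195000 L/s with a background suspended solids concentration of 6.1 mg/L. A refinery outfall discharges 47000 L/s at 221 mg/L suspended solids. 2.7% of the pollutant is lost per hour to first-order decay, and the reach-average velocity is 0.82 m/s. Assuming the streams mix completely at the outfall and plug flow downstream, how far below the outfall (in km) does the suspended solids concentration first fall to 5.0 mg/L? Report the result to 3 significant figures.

Mixed concentration C = ΣQC/ΣQ = (195000·6.100 + 47000·221.0) / 242000 = 11580000/242000 = 47.84 mg/L.
2.7%/h lost → k = −ln(1 − 0.027) = 0.02737 h⁻¹.
Set 47.84·exp(−k·t) = 5.0 → t = ln(47.84/5.0)/k = 297000 s = 82.51 h.
Distance = v·t = 0.82·297000 = 243600 m = 243.6 km.

244 km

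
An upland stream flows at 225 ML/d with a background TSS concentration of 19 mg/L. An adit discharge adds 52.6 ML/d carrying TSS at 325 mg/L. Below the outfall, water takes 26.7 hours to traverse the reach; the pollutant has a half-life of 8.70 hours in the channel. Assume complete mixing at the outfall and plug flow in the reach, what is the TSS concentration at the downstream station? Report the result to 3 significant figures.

9.17 mg/L

After mixing, C = (225.0·19.00 + 52.60·325.0) / 277.6 = 21370/277.6 = 76.98 mg/L.
Half-life 8.70 h → k = ln 2 / 8.70 = 0.07967 h⁻¹ = 1.912 d⁻¹.
Decay over the reach: 76.98·exp(−kt) = 76.98·0.1192 = 9.173 mg/L.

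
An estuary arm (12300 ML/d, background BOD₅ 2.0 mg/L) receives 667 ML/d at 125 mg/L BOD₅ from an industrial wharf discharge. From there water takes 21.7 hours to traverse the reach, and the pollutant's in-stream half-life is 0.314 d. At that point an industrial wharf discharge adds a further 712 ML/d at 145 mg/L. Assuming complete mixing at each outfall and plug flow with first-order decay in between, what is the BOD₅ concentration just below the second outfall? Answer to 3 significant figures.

Mixed concentration C = ΣQC/ΣQ = (12300·2.000 + 667.0·125.0) / 12970 = 108000/12970 = 8.327 mg/L; combined flow 12970 ML/d.
Half-life 0.314 d → k = ln 2 / 0.314 = 2.207 d⁻¹.
Applying C = C₀e^(−kt): 8.327 × 0.1359 = 1.132 mg/L.
Second outfall: C = (12970·1.132 + 712.0·145.0)/13680 = 8.620 mg/L.

8.62 mg/L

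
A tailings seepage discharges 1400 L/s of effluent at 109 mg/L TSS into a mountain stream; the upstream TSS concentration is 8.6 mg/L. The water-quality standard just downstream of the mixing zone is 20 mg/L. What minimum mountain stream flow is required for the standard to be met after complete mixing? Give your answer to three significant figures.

10900 L/s

Set C_mix = 20: (Q·8.600 + 1400·109.0) / (Q + 1400) = 20
→ Q = 1400·(109.0 − 20)/(20 − 8.600) = 10930 L/s.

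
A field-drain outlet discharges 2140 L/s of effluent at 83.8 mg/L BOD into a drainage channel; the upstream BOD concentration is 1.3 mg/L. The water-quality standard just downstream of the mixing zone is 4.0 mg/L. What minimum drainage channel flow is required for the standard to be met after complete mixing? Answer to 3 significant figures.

63200 L/s

Set C_mix = 4.0: (Q·1.300 + 2140·83.80) / (Q + 2140) = 4.0
→ Q = 2140·(83.80 − 4.0)/(4.0 − 1.300) = 63250 L/s.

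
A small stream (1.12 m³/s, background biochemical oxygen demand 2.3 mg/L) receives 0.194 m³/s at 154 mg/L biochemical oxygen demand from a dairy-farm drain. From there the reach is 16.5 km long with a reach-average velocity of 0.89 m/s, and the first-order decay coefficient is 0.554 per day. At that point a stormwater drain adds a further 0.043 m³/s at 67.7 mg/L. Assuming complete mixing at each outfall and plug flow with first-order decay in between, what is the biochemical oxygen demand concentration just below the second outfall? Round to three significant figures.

After mixing, C = (1.120·2.300 + 0.1940·154.0) / 1.314 = 32.45/1.314 = 24.70 mg/L; combined flow 1.314 m³/s.
Travel time t = 16.5·1000 / 0.89 = 18540 s = 5.150 h.
After decay, C = 24.70 × e^(−kt) = 24.70 × 0.8879 = 21.93 mg/L.
At the second outfall, C = (1.314·21.93 + 0.04300·67.70) / (1.314 + 0.04300) = 23.38 mg/L.

23.4 mg/L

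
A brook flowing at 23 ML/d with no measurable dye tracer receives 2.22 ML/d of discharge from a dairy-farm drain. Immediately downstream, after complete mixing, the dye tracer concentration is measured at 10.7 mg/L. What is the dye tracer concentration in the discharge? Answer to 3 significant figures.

122 mg/L

Mass balance: 23.00·0 + 2.220·Cₑ = 25.22·10.70
→ Cₑ = (25.22·10.70 − 23.00·0) / 2.220 = 121.6 mg/L.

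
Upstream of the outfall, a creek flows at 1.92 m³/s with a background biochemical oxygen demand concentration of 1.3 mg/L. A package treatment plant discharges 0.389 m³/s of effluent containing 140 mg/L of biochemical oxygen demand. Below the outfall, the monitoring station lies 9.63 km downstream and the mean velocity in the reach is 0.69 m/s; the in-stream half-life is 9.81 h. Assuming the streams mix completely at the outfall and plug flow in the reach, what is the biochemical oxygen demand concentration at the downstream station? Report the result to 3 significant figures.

Flow-weighted average: C = (1.920·1.300 + 0.3890·140.0) / 2.309 = 56.96/2.309 = 24.67 mg/L.
Travel time t = 9.63·1000 / 0.69 = 13960 s = 3.877 h.
Half-life 9.81 h → k = ln 2 / 9.81 = 0.07066 h⁻¹ = 1.696 d⁻¹.
Applying C = C₀e^(−kt): 24.67 × 0.7604 = 18.76 mg/L.

18.8 mg/L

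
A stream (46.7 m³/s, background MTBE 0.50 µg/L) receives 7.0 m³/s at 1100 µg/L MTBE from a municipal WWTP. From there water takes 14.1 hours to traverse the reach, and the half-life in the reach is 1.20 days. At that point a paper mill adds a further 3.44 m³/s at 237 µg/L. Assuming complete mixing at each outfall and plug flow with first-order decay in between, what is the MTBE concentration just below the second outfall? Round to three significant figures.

Mass balance: C = (46.70·0.5000 + 7.000·1100) / 53.70 = 7723/53.70 = 143.8 µg/L; combined flow 53.70 m³/s.
Half-life 1.20 d → k = ln 2 / 1.20 = 0.5776 d⁻¹.
Applying C = C₀e^(−kt): 143.8 × 0.7122 = 102.4 µg/L.
Second outfall: C = (53.70·102.4 + 3.440·237.0)/57.14 = 110.5 µg/L.

111 µg/L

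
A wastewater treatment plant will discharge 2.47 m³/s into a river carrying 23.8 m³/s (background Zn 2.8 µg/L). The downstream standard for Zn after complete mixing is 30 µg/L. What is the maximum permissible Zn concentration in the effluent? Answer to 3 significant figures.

At the limit, (Qr·Cr + Qe·Cₑ)/(Qr + Qe) = 30:
Cₑ = (26.27·30 − 23.80·2.800) / 2.470 = 292.1 µg/L.

292 µg/L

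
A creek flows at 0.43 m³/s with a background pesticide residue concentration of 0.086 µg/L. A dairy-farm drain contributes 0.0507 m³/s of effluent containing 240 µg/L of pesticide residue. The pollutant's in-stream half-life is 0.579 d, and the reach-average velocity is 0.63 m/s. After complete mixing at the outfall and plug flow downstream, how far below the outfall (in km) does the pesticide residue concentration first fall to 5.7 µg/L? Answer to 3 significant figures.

67.9 km

Flow-weighted average: C = (0.4300·0.08600 + 0.05070·240.0) / 0.4807 = 12.20/0.4807 = 25.39 µg/L.
Half-life 0.579 d → k = ln 2 / 0.579 = 1.197 d⁻¹.
Set 25.39·exp(−k·t) = 5.7 → t = ln(25.39/5.7)/k = 107800 s = 29.95 h.
Distance = v·t = 0.63·107800 = 67920 m = 67.92 km.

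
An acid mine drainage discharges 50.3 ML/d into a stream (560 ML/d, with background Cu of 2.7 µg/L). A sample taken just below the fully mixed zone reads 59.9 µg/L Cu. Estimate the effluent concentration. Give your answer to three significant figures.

697 µg/L

Mass balance: 560.0·2.700 + 50.30·Cₑ = 610.3·59.90
→ Cₑ = (610.3·59.90 − 560.0·2.700) / 50.30 = 696.7 µg/L.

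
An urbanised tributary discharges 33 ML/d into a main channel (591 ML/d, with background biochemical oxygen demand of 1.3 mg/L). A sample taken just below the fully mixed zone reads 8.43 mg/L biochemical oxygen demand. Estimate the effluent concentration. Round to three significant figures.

Mass balance: 591.0·1.300 + 33.00·Cₑ = 624.0·8.430
→ Cₑ = (624.0·8.430 − 591.0·1.300) / 33.00 = 136.1 mg/L.

136 mg/L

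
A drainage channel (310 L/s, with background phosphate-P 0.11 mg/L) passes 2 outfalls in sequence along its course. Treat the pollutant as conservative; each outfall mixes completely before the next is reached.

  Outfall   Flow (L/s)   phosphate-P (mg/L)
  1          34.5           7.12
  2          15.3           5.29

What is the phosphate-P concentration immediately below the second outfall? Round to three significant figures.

After outfall 1: Q = 310.0 + 34.50 = 344.5 L/s; C = (310.0·0.1100 + 34.50·7.120)/344.5 = 0.8120 mg/L.
After outfall 2: Q = 344.5 + 15.30 = 359.8 L/s; C = (344.5·0.8120 + 15.30·5.290)/359.8 = 1.002 mg/L.

1.00 mg/L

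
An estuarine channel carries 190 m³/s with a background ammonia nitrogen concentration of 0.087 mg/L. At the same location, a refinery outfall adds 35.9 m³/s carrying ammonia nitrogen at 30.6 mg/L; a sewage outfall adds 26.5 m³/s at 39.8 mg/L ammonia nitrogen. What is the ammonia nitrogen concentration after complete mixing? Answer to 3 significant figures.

After mixing, C = (190.0·0.08700 + 35.90·30.60 + 26.50·39.80) / 252.4 = 2170/252.4 = 8.597 mg/L.

8.60 mg/L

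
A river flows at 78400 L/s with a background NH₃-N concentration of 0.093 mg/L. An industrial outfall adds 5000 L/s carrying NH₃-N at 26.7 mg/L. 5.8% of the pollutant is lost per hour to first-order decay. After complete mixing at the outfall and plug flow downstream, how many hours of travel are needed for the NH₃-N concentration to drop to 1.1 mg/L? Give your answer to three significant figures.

Mixed concentration C = ΣQC/ΣQ = (78400·0.09300 + 5000·26.70) / 83400 = 140800/83400 = 1.688 mg/L.
5.8%/h lost → k = −ln(1 − 0.058) = 0.05975 h⁻¹.
1.688·exp(−k·t) = 1.1 → t = ln(1.688/1.1)/k = 25810 s = 7.169 h.

7.17 h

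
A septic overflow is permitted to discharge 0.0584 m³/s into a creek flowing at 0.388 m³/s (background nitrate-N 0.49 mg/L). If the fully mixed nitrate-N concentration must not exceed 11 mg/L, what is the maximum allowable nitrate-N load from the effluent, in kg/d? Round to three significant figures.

Mass balance at the limit: 0.3880·0.4900 + 0.05840·Cₑ = 0.4464·11 → Cₑ = 80.83 mg/L.
Load = 0.05840 m³/s × 80.83 g/m³ × 86 400 s/d = 407.8 kg/d.

408 kg/d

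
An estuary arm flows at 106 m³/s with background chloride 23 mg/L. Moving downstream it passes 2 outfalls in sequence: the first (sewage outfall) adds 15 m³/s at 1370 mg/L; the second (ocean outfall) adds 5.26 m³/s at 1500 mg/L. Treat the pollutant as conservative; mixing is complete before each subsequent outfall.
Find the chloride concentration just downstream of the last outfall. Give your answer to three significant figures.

Outfall 1: combined Q = 121.0 m³/s; C = (106.0·23.00 + 15.00·1370)/121.0 = 190.0 mg/L.
Outfall 2: combined Q = 126.3 m³/s; C = (121.0·190.0 + 5.260·1500)/126.3 = 244.6 mg/L.

245 mg/L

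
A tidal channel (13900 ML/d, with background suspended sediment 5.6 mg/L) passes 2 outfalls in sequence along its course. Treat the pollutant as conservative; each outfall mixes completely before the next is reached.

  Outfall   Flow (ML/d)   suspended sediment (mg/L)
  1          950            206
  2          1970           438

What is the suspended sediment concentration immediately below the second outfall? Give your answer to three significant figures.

Outfall 1: combined Q = 14850 ML/d; C = (13900·5.600 + 950.0·206.0)/14850 = 18.42 mg/L.
Outfall 2: combined Q = 16820 ML/d; C = (14850·18.42 + 1970·438.0)/16820 = 67.56 mg/L.

67.6 mg/L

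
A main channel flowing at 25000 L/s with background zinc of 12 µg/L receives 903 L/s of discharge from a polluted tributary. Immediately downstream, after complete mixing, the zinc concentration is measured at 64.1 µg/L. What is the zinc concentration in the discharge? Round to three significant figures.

1510 µg/L

Mass balance: 25000·12.00 + 903.0·Cₑ = 25900·64.10
→ Cₑ = (25900·64.10 − 25000·12.00) / 903.0 = 1507 µg/L.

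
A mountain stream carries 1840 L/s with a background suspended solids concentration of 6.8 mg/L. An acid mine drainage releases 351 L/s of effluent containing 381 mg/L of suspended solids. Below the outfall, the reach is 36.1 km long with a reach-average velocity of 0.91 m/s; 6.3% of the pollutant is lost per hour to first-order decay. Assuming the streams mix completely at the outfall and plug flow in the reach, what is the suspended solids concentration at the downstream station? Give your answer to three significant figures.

32.6 mg/L

Flow-weighted average: C = (1840·6.800 + 351.0·381.0) / 2191 = 146200/2191 = 66.75 mg/L.
Travel time t = 36.1·1000 / 0.91 = 39670 s = 11.02 h.
6.3%/h lost → k = −ln(1 − 0.063) = 0.06507 h⁻¹.
Applying C = C₀e^(−kt): 66.75 × 0.4882 = 32.58 mg/L.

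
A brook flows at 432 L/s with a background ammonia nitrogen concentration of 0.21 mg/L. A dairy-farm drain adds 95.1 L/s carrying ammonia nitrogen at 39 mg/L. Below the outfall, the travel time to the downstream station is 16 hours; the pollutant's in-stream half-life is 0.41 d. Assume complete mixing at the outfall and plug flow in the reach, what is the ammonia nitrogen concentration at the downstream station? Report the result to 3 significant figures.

Conservation of mass: C = (432.0·0.2100 + 95.10·39.00) / 527.1 = 3800/527.1 = 7.209 mg/L.
Half-life 0.41 d → k = ln 2 / 0.41 = 1.691 d⁻¹.
First-order decay: C = 7.209·exp(−k·t) = 7.209·0.3240 = 2.335 mg/L.

2.34 mg/L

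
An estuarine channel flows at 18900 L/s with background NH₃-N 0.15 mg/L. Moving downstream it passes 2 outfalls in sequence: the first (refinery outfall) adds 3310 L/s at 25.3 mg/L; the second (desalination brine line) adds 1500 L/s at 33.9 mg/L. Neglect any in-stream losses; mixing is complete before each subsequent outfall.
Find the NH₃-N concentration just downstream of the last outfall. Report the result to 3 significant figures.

After outfall 1: Q = 18900 + 3310 = 22210 L/s; C = (18900·0.1500 + 3310·25.30)/22210 = 3.898 mg/L.
After outfall 2: Q = 22210 + 1500 = 23710 L/s; C = (22210·3.898 + 1500·33.90)/23710 = 5.796 mg/L.

5.80 mg/L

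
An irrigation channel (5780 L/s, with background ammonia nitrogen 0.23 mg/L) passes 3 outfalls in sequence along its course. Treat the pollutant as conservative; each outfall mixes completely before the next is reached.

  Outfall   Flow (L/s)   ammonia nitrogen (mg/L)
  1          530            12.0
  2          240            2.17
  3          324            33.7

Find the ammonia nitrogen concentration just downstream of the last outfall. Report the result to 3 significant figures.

2.78 mg/L

Outfall 1: combined Q = 6310 L/s; C = (5780·0.2300 + 530.0·12.00)/6310 = 1.219 mg/L.
Outfall 2: combined Q = 6550 L/s; C = (6310·1.219 + 240.0·2.170)/6550 = 1.253 mg/L.
Outfall 3: combined Q = 6874 L/s; C = (6550·1.253 + 324.0·33.70)/6874 = 2.783 mg/L.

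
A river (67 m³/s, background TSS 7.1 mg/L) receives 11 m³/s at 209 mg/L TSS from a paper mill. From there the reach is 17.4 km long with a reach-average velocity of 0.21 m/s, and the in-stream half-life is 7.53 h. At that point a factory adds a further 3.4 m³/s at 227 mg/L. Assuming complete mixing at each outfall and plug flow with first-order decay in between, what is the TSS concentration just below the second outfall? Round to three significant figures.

Mixed concentration C = ΣQC/ΣQ = (67.00·7.100 + 11.00·209.0) / 78.00 = 2775/78.00 = 35.57 mg/L; combined flow 78.00 m³/s.
Travel time t = 17.4·1000 / 0.21 = 82860 s = 23.02 h.
Half-life 7.53 h → k = ln 2 / 7.53 = 0.09205 h⁻¹ = 2.209 d⁻¹.
After decay, C = 35.57 × e^(−kt) = 35.57 × 0.1202 = 4.276 mg/L.
At the second outfall, C = (78.00·4.276 + 3.400·227.0) / (78.00 + 3.400) = 13.58 mg/L.

13.6 mg/L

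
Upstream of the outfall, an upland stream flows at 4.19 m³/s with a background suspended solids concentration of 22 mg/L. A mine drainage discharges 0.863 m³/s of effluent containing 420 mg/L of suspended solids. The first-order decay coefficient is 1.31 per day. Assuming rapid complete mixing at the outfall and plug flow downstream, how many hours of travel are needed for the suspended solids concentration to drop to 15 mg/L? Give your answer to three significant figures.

Flow-weighted average: C = (4.190·22.00 + 0.8630·420.0) / 5.053 = 454.6/5.053 = 89.97 mg/L.
89.97·exp(−k·t) = 15 → t = ln(89.97/15)/k = 118200 s = 32.82 h.

32.8 h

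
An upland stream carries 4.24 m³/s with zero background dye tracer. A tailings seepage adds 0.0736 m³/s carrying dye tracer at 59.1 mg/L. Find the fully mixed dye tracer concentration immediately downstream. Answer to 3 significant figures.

Conservation of mass: C = (4.240·0 + 0.07360·59.10) / 4.314 = 4.350/4.314 = 1.008 mg/L.

1.01 mg/L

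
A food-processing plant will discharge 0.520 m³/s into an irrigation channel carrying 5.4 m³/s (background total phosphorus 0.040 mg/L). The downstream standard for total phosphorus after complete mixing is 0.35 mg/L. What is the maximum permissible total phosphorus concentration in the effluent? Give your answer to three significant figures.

At the limit, (Qr·Cr + Qe·Cₑ)/(Qr + Qe) = 0.35:
Cₑ = (5.920·0.35 − 5.400·0.04000) / 0.5200 = 3.569 mg/L.

3.57 mg/L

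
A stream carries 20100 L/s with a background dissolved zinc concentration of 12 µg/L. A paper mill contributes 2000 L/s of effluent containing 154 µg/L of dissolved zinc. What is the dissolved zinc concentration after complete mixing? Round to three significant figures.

Flow-weighted average: C = (20100·12.00 + 2000·154.0) / 22100 = 549200/22100 = 24.85 µg/L.

24.9 µg/L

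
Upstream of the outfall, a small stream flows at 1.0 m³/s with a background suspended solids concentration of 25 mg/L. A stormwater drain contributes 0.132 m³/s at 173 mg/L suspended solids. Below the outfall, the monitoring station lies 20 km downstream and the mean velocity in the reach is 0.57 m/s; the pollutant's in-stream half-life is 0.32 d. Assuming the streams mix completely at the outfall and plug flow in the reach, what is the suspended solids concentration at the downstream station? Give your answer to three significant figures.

17.5 mg/L

Mass balance: C = (1.000·25.00 + 0.1320·173.0) / 1.132 = 47.84/1.132 = 42.26 mg/L.
Travel time t = 20·1000 / 0.57 = 35090 s = 9.747 h.
Half-life 0.32 d → k = ln 2 / 0.32 = 2.166 d⁻¹.
Decay over the reach: 42.26·exp(−kt) = 42.26·0.4149 = 17.53 mg/L.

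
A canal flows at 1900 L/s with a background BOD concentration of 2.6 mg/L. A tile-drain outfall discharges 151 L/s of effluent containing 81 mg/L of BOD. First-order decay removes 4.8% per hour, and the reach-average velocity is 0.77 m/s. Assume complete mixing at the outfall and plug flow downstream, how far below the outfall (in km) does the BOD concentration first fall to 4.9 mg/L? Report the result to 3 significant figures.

Flow-weighted average: C = (1900·2.600 + 151.0·81.00) / 2051 = 17170/2051 = 8.372 mg/L.
4.8%/h lost → k = −ln(1 − 0.048) = 0.04919 h⁻¹.
Set 8.372·exp(−k·t) = 4.9 → t = ln(8.372/4.9)/k = 39200 s = 10.89 h.
Distance = v·t = 0.77·39200 = 30190 m = 30.19 km.

30.2 km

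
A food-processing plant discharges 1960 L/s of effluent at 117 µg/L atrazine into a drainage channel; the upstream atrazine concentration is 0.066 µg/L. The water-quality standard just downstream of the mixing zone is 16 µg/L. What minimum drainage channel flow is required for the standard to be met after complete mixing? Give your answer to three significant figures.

Set C_mix = 16: (Q·0.06600 + 1960·117.0) / (Q + 1960) = 16
→ Q = 1960·(117.0 − 16)/(16 − 0.06600) = 12420 L/s.

12400 L/s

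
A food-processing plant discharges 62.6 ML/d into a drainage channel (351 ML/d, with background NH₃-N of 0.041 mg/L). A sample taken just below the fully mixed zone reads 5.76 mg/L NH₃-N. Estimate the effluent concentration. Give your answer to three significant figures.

Mass balance: 351.0·0.04100 + 62.60·Cₑ = 413.6·5.760
→ Cₑ = (413.6·5.760 − 351.0·0.04100) / 62.60 = 37.83 mg/L.

37.8 mg/L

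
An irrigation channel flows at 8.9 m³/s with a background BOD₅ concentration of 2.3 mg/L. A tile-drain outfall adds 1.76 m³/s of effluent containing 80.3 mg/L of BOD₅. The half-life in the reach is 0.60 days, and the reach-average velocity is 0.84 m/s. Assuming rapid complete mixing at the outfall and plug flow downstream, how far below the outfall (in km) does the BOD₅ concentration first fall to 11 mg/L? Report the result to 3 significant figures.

Conservation of mass: C = (8.900·2.300 + 1.760·80.30) / 10.66 = 161.8/10.66 = 15.18 mg/L.
Half-life 0.60 d → k = ln 2 / 0.60 = 1.155 d⁻¹.
Set 15.18·exp(−k·t) = 11 → t = ln(15.18/11)/k = 24080 s = 6.689 h.
Distance = v·t = 0.84·24080 = 20230 m = 20.23 km.

20.2 km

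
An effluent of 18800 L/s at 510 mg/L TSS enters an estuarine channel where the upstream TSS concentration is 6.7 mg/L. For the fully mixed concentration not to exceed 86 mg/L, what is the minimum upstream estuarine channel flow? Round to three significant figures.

101000 L/s

Set C_mix = 86: (Q·6.700 + 18800·510.0) / (Q + 18800) = 86
→ Q = 18800·(510.0 − 86)/(86 − 6.700) = 100500 L/s.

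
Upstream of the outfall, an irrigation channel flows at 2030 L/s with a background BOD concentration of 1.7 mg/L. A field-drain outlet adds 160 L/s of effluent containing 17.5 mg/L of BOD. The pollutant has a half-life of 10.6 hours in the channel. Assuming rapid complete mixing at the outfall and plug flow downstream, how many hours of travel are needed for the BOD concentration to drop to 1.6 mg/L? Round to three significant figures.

8.85 h

Flow-weighted average: C = (2030·1.700 + 160.0·17.50) / 2190 = 6251/2190 = 2.854 mg/L.
Half-life 10.6 h → k = ln 2 / 10.6 = 0.06539 h⁻¹ = 1.569 d⁻¹.
2.854·exp(−k·t) = 1.6 → t = ln(2.854/1.6)/k = 31870 s = 8.852 h.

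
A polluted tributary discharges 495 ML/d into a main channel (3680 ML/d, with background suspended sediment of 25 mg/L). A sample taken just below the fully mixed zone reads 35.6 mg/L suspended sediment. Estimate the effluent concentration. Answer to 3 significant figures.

114 mg/L

Mass balance: 3680·25.00 + 495.0·Cₑ = 4175·35.60
→ Cₑ = (4175·35.60 − 3680·25.00) / 495.0 = 114.4 mg/L.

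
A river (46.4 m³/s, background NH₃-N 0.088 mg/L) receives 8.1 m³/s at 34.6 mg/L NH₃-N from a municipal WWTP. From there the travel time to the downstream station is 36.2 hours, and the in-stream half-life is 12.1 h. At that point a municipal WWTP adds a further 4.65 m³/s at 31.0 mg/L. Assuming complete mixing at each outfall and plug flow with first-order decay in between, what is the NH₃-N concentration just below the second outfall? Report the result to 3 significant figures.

Flow-weighted average: C = (46.40·0.08800 + 8.100·34.60) / 54.50 = 284.3/54.50 = 5.217 mg/L; combined flow 54.50 m³/s.
Half-life 12.1 h → k = ln 2 / 12.1 = 0.05728 h⁻¹ = 1.375 d⁻¹.
First-order decay: C = 5.217·exp(−k·t) = 5.217·0.1257 = 0.6559 mg/L.
At the second outfall, C = (54.50·0.6559 + 4.650·31.00) / (54.50 + 4.650) = 3.041 mg/L.

3.04 mg/L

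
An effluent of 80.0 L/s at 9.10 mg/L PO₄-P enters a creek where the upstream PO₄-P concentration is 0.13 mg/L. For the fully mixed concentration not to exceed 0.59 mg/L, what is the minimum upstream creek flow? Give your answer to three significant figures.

Set C_mix = 0.59: (Q·0.1300 + 80.00·9.100) / (Q + 80.00) = 0.59
→ Q = 80.00·(9.100 − 0.59)/(0.59 − 0.1300) = 1480 L/s.

1480 L/s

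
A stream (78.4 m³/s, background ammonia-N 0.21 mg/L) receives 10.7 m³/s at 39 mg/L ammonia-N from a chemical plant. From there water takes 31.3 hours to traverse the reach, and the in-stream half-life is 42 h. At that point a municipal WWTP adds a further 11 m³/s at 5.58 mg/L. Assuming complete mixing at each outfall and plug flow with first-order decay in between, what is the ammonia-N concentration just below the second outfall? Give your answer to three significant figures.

3.20 mg/L

After mixing, C = (78.40·0.2100 + 10.70·39.00) / 89.10 = 433.8/89.10 = 4.868 mg/L; combined flow 89.10 m³/s.
Half-life 42 h → k = ln 2 / 42 = 0.01650 h⁻¹ = 0.3961 d⁻¹.
First-order decay: C = 4.868·exp(−k·t) = 4.868·0.5966 = 2.904 mg/L.
Second outfall: C = (89.10·2.904 + 11.00·5.580)/100.1 = 3.198 mg/L.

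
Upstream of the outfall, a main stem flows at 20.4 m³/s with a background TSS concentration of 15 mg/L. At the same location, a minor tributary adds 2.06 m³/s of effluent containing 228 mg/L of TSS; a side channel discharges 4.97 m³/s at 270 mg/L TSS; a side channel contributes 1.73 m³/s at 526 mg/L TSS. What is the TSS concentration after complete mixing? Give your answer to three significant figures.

104 mg/L

Mass balance: C = (20.40·15.00 + 2.060·228.0 + 4.970·270.0 + 1.730·526.0) / 29.16 = 3028/29.16 = 103.8 mg/L.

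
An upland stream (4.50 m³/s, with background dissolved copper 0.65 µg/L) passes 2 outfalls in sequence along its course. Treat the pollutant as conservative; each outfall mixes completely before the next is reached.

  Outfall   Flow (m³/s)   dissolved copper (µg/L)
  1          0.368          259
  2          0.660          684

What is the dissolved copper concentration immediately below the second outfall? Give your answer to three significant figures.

Below outfall 1: Q → 4.868 m³/s, C = (4.500·0.6500 + 0.3680·259.0)/4.868 = 20.18 µg/L.
Below outfall 2: Q → 5.528 m³/s, C = (4.868·20.18 + 0.6600·684.0)/5.528 = 99.44 µg/L.

99.4 µg/L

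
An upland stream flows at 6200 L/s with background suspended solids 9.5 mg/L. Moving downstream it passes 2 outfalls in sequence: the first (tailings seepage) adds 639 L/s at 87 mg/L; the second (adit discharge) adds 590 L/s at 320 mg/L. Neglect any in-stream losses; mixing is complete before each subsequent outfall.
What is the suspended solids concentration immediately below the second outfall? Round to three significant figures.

40.8 mg/L

After outfall 1: Q = 6200 + 639.0 = 6839 L/s; C = (6200·9.500 + 639.0·87.00)/6839 = 16.74 mg/L.
After outfall 2: Q = 6839 + 590.0 = 7429 L/s; C = (6839·16.74 + 590.0·320.0)/7429 = 40.83 mg/L.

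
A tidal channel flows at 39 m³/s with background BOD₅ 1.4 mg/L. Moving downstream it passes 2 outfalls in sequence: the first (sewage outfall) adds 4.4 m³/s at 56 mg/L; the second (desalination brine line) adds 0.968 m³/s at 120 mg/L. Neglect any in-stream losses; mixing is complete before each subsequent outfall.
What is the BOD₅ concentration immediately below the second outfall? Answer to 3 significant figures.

Outfall 1: combined Q = 43.40 m³/s; C = (39.00·1.400 + 4.400·56.00)/43.40 = 6.935 mg/L.
Outfall 2: combined Q = 44.37 m³/s; C = (43.40·6.935 + 0.9680·120.0)/44.37 = 9.402 mg/L.

9.40 mg/L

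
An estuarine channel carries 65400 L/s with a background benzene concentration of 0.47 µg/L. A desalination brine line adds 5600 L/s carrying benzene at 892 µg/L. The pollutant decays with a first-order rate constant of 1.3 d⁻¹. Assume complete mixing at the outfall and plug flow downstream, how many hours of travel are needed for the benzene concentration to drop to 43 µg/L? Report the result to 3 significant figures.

Flow-weighted average: C = (65400·0.4700 + 5600·892.0) / 71000 = 5026000/71000 = 70.79 µg/L.
70.79·exp(−k·t) = 43 → t = ln(70.79/43)/k = 33130 s = 9.203 h.

9.20 h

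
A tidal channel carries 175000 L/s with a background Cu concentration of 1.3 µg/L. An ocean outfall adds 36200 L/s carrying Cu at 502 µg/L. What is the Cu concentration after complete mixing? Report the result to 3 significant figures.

87.1 µg/L

Mixed concentration C = ΣQC/ΣQ = (175000·1.300 + 36200·502.0) / 211200 = 18400000/211200 = 87.12 µg/L.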